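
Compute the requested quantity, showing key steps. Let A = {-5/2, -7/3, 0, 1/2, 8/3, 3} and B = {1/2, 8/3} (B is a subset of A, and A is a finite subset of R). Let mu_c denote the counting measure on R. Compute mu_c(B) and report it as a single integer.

Counting measure assigns mu_c(E) = |E| (number of elements) when E is finite.
B has 2 element(s), so mu_c(B) = 2.

2


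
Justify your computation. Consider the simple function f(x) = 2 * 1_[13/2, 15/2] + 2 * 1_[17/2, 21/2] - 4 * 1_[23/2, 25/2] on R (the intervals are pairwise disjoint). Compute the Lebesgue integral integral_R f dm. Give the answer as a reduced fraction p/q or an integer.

For a simple function f = sum_i c_i * 1_{A_i} with disjoint A_i,
  integral f dm = sum_i c_i * m(A_i).
Lengths of the A_i:
  m(A_1) = 15/2 - 13/2 = 1.
  m(A_2) = 21/2 - 17/2 = 2.
  m(A_3) = 25/2 - 23/2 = 1.
Contributions c_i * m(A_i):
  (2) * (1) = 2.
  (2) * (2) = 4.
  (-4) * (1) = -4.
Total: 2 + 4 - 4 = 2.

2


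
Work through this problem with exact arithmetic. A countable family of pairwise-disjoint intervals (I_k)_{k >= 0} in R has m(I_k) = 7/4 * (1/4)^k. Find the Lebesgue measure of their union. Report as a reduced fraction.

By countable additivity of the Lebesgue measure on pairwise disjoint measurable sets,
  m(union_{k >= 0} I_k) = sum_{k >= 0} m(I_k) = sum_{k >= 0} a * r^k,
  with a = 7/4 and r = 1/4.
Since 0 < r = 1/4 < 1, the geometric series converges:
  sum_{k >= 0} a * r^k = a / (1 - r).
  = 7/4 / (1 - 1/4)
  = 7/4 / (3/4)
  = 7/3.

7/3


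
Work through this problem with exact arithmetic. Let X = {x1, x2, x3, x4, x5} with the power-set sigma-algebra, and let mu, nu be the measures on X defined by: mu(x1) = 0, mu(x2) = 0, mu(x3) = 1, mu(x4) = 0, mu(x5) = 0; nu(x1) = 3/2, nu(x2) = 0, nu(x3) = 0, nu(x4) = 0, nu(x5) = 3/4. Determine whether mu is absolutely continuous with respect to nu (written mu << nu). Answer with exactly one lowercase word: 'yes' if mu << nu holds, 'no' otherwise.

mu << nu means: every nu-null measurable set is also mu-null; equivalently, for every atom x, if nu({x}) = 0 then mu({x}) = 0.
Checking each atom:
  x1: nu = 3/2 > 0 -> no constraint.
  x2: nu = 0, mu = 0 -> consistent with mu << nu.
  x3: nu = 0, mu = 1 > 0 -> violates mu << nu.
  x4: nu = 0, mu = 0 -> consistent with mu << nu.
  x5: nu = 3/4 > 0 -> no constraint.
The atom(s) x3 violate the condition (nu = 0 but mu > 0). Therefore mu is NOT absolutely continuous w.r.t. nu.

no


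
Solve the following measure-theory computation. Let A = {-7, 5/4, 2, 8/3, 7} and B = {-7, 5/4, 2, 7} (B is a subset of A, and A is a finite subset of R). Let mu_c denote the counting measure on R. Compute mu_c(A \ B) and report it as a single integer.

Counting measure assigns mu_c(E) = |E| (number of elements) when E is finite. For B subset A, A \ B is the set of elements of A not in B, so |A \ B| = |A| - |B|.
|A| = 5, |B| = 4, so mu_c(A \ B) = 5 - 4 = 1.

1


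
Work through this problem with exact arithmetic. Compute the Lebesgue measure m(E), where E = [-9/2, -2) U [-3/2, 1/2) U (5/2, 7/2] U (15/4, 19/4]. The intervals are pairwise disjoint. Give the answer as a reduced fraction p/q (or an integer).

For pairwise disjoint intervals, m(union_i I_i) = sum_i m(I_i),
and m is invariant under swapping open/closed endpoints (single points have measure 0).
So m(E) = sum_i (b_i - a_i).
  I_1 has length -2 - (-9/2) = 5/2.
  I_2 has length 1/2 - (-3/2) = 2.
  I_3 has length 7/2 - 5/2 = 1.
  I_4 has length 19/4 - 15/4 = 1.
Summing:
  m(E) = 5/2 + 2 + 1 + 1 = 13/2.

13/2


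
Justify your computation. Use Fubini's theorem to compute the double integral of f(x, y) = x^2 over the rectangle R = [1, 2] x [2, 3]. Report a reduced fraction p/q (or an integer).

f(x, y) is a tensor product of a function of x and a function of y, and both factors are bounded continuous (hence Lebesgue integrable) on the rectangle, so Fubini's theorem applies:
  integral_R f d(m x m) = (integral_a1^b1 x^2 dx) * (integral_a2^b2 1 dy).
Inner integral in x: integral_{1}^{2} x^2 dx = (2^3 - 1^3)/3
  = 7/3.
Inner integral in y: integral_{2}^{3} 1 dy = (3^1 - 2^1)/1
  = 1.
Product: (7/3) * (1) = 7/3.

7/3


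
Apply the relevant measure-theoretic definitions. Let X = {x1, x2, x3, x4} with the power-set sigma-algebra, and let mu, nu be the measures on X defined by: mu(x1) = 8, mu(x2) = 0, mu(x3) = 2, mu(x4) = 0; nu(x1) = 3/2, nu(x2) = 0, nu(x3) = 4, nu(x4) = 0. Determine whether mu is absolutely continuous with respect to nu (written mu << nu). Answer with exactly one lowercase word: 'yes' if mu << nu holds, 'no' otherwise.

mu << nu means: every nu-null measurable set is also mu-null; equivalently, for every atom x, if nu({x}) = 0 then mu({x}) = 0.
Checking each atom:
  x1: nu = 3/2 > 0 -> no constraint.
  x2: nu = 0, mu = 0 -> consistent with mu << nu.
  x3: nu = 4 > 0 -> no constraint.
  x4: nu = 0, mu = 0 -> consistent with mu << nu.
No atom violates the condition. Therefore mu << nu.

yes


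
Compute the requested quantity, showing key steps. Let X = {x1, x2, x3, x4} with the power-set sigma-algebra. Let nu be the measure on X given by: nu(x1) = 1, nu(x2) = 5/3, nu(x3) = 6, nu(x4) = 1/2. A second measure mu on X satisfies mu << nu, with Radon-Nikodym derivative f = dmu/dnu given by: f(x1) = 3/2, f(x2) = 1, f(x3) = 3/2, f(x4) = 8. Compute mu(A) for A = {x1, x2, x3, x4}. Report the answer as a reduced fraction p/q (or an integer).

By the defining property of the Radon-Nikodym derivative, for every measurable set A,
  mu(A) = integral_A f dnu.
Since nu is a discrete measure concentrated on the atoms of X, the integral over A reduces to the sum
  mu(A) = sum_{x in A} f(x) * nu({x}).
Computing each term:
  x1: f(x1) * nu(x1) = 3/2 * 1 = 3/2.
  x2: f(x2) * nu(x2) = 1 * 5/3 = 5/3.
  x3: f(x3) * nu(x3) = 3/2 * 6 = 9.
  x4: f(x4) * nu(x4) = 8 * 1/2 = 4.
Summing: mu(A) = 3/2 + 5/3 + 9 + 4 = 97/6.

97/6


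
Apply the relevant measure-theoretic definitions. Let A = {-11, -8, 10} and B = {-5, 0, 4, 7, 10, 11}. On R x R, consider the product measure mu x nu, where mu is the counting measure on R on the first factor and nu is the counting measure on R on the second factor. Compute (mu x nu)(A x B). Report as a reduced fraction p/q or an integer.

For a measurable rectangle A x B, the product measure satisfies
  (mu x nu)(A x B) = mu(A) * nu(B).
  mu(A) = 3.
  nu(B) = 6.
  (mu x nu)(A x B) = 3 * 6 = 18.

18


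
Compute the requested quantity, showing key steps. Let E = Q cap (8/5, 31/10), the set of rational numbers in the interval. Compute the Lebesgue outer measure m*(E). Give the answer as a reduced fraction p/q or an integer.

E = Q cap (8/5, 31/10) is a subset of Q, which is countable. Enumerate Q = {q_1, q_2, ...}; for any eps > 0, cover q_k by the open interval (q_k - eps/2^(k+1), q_k + eps/2^(k+1)), of length eps/2^k. The total cover length is sum_{k>=1} eps/2^k = eps. Hence m*(E) <= m*(Q) <= eps for every eps > 0, and since outer measure is non-negative, m*(E) = 0.

0


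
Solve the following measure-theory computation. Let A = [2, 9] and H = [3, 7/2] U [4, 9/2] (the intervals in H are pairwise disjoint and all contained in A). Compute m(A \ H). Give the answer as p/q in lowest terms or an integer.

The ambient interval has length m(A) = 9 - 2 = 7.
Since the holes are disjoint and sit inside A, by finite additivity
  m(H) = sum_i (b_i - a_i), and m(A \ H) = m(A) - m(H).
Computing the hole measures:
  m(H_1) = 7/2 - 3 = 1/2.
  m(H_2) = 9/2 - 4 = 1/2.
Summed: m(H) = 1/2 + 1/2 = 1.
So m(A \ H) = 7 - 1 = 6.

6


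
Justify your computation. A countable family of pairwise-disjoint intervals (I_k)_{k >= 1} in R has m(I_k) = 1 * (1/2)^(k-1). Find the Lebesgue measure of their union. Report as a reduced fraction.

By countable additivity of the Lebesgue measure on pairwise disjoint measurable sets,
  m(union_{k >= 1} I_k) = sum_{k >= 1} m(I_k) = sum_{k >= 1} a * r^(k-1),
  with a = 1 and r = 1/2.
Since 0 < r = 1/2 < 1, the geometric series converges:
  sum_{k >= 1} a * r^(k-1) = a / (1 - r).
  = 1 / (1 - 1/2)
  = 1 / (1/2)
  = 2.

2


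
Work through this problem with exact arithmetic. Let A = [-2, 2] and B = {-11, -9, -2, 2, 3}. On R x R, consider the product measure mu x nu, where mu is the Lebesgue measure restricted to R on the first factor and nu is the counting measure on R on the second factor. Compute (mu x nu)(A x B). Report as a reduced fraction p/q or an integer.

For a measurable rectangle A x B, the product measure satisfies
  (mu x nu)(A x B) = mu(A) * nu(B).
  mu(A) = 4.
  nu(B) = 5.
  (mu x nu)(A x B) = 4 * 5 = 20.

20


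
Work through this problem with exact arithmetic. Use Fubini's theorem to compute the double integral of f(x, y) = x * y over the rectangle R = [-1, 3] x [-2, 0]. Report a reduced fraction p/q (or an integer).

f(x, y) is a tensor product of a function of x and a function of y, and both factors are bounded continuous (hence Lebesgue integrable) on the rectangle, so Fubini's theorem applies:
  integral_R f d(m x m) = (integral_a1^b1 x dx) * (integral_a2^b2 y dy).
Inner integral in x: integral_{-1}^{3} x dx = (3^2 - (-1)^2)/2
  = 4.
Inner integral in y: integral_{-2}^{0} y dy = (0^2 - (-2)^2)/2
  = -2.
Product: (4) * (-2) = -8.

-8


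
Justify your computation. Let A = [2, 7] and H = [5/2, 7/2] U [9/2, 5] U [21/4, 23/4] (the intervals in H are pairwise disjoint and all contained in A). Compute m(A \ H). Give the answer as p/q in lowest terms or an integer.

The ambient interval has length m(A) = 7 - 2 = 5.
Since the holes are disjoint and sit inside A, by finite additivity
  m(H) = sum_i (b_i - a_i), and m(A \ H) = m(A) - m(H).
Computing the hole measures:
  m(H_1) = 7/2 - 5/2 = 1.
  m(H_2) = 5 - 9/2 = 1/2.
  m(H_3) = 23/4 - 21/4 = 1/2.
Summed: m(H) = 1 + 1/2 + 1/2 = 2.
So m(A \ H) = 5 - 2 = 3.

3


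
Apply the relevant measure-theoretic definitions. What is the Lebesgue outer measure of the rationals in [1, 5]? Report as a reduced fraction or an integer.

Q cap [1, 5] is countable; list its elements as q_1, q_2, ... . Fix eps > 0 and cover the k-th point by an interval of length eps * 2^(-k). The cover has total length eps * sum_{k>=1} 2^(-k) = eps, so by definition of outer measure m*(Q cap [1, 5]) <= eps. Since eps was arbitrary and m* >= 0, the outer measure is 0.

0


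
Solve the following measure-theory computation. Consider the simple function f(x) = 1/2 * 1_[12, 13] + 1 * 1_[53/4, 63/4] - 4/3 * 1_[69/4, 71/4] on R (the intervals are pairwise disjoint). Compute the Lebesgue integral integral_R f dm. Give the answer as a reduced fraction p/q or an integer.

For a simple function f = sum_i c_i * 1_{A_i} with disjoint A_i,
  integral f dm = sum_i c_i * m(A_i).
Lengths of the A_i:
  m(A_1) = 13 - 12 = 1.
  m(A_2) = 63/4 - 53/4 = 5/2.
  m(A_3) = 71/4 - 69/4 = 1/2.
Contributions c_i * m(A_i):
  (1/2) * (1) = 1/2.
  (1) * (5/2) = 5/2.
  (-4/3) * (1/2) = -2/3.
Total: 1/2 + 5/2 - 2/3 = 7/3.

7/3


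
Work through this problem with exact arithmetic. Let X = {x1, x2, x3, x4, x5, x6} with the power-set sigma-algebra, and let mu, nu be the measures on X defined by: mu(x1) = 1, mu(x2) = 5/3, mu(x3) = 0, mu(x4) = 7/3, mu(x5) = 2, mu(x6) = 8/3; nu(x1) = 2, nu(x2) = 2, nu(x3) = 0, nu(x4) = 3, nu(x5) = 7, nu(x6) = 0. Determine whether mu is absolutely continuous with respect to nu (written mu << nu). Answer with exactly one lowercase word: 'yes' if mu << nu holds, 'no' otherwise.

mu << nu means: every nu-null measurable set is also mu-null; equivalently, for every atom x, if nu({x}) = 0 then mu({x}) = 0.
Checking each atom:
  x1: nu = 2 > 0 -> no constraint.
  x2: nu = 2 > 0 -> no constraint.
  x3: nu = 0, mu = 0 -> consistent with mu << nu.
  x4: nu = 3 > 0 -> no constraint.
  x5: nu = 7 > 0 -> no constraint.
  x6: nu = 0, mu = 8/3 > 0 -> violates mu << nu.
The atom(s) x6 violate the condition (nu = 0 but mu > 0). Therefore mu is NOT absolutely continuous w.r.t. nu.

no


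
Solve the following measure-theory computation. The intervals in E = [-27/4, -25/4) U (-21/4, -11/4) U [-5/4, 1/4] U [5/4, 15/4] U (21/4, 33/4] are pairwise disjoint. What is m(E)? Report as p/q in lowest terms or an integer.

For pairwise disjoint intervals, m(union_i I_i) = sum_i m(I_i),
and m is invariant under swapping open/closed endpoints (single points have measure 0).
So m(E) = sum_i (b_i - a_i).
  I_1 has length -25/4 - (-27/4) = 1/2.
  I_2 has length -11/4 - (-21/4) = 5/2.
  I_3 has length 1/4 - (-5/4) = 3/2.
  I_4 has length 15/4 - 5/4 = 5/2.
  I_5 has length 33/4 - 21/4 = 3.
Summing:
  m(E) = 1/2 + 5/2 + 3/2 + 5/2 + 3 = 10.

10


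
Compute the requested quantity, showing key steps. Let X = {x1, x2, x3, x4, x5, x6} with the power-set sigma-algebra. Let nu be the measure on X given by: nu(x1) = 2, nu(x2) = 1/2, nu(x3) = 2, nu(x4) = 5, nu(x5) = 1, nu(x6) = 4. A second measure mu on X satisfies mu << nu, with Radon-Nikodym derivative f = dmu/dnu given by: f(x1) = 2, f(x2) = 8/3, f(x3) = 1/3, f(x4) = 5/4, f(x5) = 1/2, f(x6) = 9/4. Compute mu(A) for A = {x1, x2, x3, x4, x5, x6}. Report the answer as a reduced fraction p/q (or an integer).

By the defining property of the Radon-Nikodym derivative, for every measurable set A,
  mu(A) = integral_A f dnu.
Since nu is a discrete measure concentrated on the atoms of X, the integral over A reduces to the sum
  mu(A) = sum_{x in A} f(x) * nu({x}).
Computing each term:
  x1: f(x1) * nu(x1) = 2 * 2 = 4.
  x2: f(x2) * nu(x2) = 8/3 * 1/2 = 4/3.
  x3: f(x3) * nu(x3) = 1/3 * 2 = 2/3.
  x4: f(x4) * nu(x4) = 5/4 * 5 = 25/4.
  x5: f(x5) * nu(x5) = 1/2 * 1 = 1/2.
  x6: f(x6) * nu(x6) = 9/4 * 4 = 9.
Summing: mu(A) = 4 + 4/3 + 2/3 + 25/4 + 1/2 + 9 = 87/4.

87/4


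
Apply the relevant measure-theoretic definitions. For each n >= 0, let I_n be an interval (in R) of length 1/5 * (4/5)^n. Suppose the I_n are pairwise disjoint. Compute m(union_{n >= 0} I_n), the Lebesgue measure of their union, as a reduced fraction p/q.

By countable additivity of the Lebesgue measure on pairwise disjoint measurable sets,
  m(union_{n >= 0} I_n) = sum_{n >= 0} m(I_n) = sum_{n >= 0} a * r^n,
  with a = 1/5 and r = 4/5.
Since 0 < r = 4/5 < 1, the geometric series converges:
  sum_{n >= 0} a * r^n = a / (1 - r).
  = 1/5 / (1 - 4/5)
  = 1/5 / (1/5)
  = 1.

1


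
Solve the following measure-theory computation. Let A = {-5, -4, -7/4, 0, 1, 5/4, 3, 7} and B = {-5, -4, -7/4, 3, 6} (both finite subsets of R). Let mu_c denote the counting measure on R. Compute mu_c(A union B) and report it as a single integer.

Counting measure on a finite set equals cardinality. By inclusion-exclusion, |A union B| = |A| + |B| - |A cap B|.
|A| = 8, |B| = 5, |A cap B| = 4.
So mu_c(A union B) = 8 + 5 - 4 = 9.

9


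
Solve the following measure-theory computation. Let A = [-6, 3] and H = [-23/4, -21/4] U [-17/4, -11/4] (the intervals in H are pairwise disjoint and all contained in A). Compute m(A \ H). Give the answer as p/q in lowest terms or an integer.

The ambient interval has length m(A) = 3 - (-6) = 9.
Since the holes are disjoint and sit inside A, by finite additivity
  m(H) = sum_i (b_i - a_i), and m(A \ H) = m(A) - m(H).
Computing the hole measures:
  m(H_1) = -21/4 - (-23/4) = 1/2.
  m(H_2) = -11/4 - (-17/4) = 3/2.
Summed: m(H) = 1/2 + 3/2 = 2.
So m(A \ H) = 9 - 2 = 7.

7


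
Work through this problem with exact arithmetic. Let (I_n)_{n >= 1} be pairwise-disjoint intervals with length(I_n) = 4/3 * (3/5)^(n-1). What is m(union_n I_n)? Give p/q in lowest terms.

By countable additivity of the Lebesgue measure on pairwise disjoint measurable sets,
  m(union_{n >= 1} I_n) = sum_{n >= 1} m(I_n) = sum_{n >= 1} a * r^(n-1),
  with a = 4/3 and r = 3/5.
Since 0 < r = 3/5 < 1, the geometric series converges:
  sum_{n >= 1} a * r^(n-1) = a / (1 - r).
  = 4/3 / (1 - 3/5)
  = 4/3 / (2/5)
  = 10/3.

10/3


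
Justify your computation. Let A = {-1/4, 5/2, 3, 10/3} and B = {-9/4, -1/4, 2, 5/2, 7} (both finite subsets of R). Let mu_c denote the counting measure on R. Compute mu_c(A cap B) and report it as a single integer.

Counting measure on a finite set equals cardinality. mu_c(A cap B) = |A cap B| (elements appearing in both).
Enumerating the elements of A that also lie in B gives 2 element(s).
So mu_c(A cap B) = 2.

2


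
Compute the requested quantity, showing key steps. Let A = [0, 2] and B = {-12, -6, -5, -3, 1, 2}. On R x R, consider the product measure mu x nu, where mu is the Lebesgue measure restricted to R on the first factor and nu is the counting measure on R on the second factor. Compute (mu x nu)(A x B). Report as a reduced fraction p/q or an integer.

For a measurable rectangle A x B, the product measure satisfies
  (mu x nu)(A x B) = mu(A) * nu(B).
  mu(A) = 2.
  nu(B) = 6.
  (mu x nu)(A x B) = 2 * 6 = 12.

12


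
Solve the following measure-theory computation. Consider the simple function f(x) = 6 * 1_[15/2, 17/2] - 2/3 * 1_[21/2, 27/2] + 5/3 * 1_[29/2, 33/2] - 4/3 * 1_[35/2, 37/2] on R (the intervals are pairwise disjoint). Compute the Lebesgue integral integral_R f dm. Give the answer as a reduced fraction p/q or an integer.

For a simple function f = sum_i c_i * 1_{A_i} with disjoint A_i,
  integral f dm = sum_i c_i * m(A_i).
Lengths of the A_i:
  m(A_1) = 17/2 - 15/2 = 1.
  m(A_2) = 27/2 - 21/2 = 3.
  m(A_3) = 33/2 - 29/2 = 2.
  m(A_4) = 37/2 - 35/2 = 1.
Contributions c_i * m(A_i):
  (6) * (1) = 6.
  (-2/3) * (3) = -2.
  (5/3) * (2) = 10/3.
  (-4/3) * (1) = -4/3.
Total: 6 - 2 + 10/3 - 4/3 = 6.

6


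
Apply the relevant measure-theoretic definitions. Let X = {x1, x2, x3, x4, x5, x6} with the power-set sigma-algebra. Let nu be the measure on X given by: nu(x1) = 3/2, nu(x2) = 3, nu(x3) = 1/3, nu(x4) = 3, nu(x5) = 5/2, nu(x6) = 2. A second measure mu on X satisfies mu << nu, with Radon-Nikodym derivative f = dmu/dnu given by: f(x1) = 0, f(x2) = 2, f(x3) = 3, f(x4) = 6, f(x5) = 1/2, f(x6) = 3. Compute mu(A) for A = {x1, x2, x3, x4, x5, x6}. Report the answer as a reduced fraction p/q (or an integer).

By the defining property of the Radon-Nikodym derivative, for every measurable set A,
  mu(A) = integral_A f dnu.
Since nu is a discrete measure concentrated on the atoms of X, the integral over A reduces to the sum
  mu(A) = sum_{x in A} f(x) * nu({x}).
Computing each term:
  x1: f(x1) * nu(x1) = 0 * 3/2 = 0.
  x2: f(x2) * nu(x2) = 2 * 3 = 6.
  x3: f(x3) * nu(x3) = 3 * 1/3 = 1.
  x4: f(x4) * nu(x4) = 6 * 3 = 18.
  x5: f(x5) * nu(x5) = 1/2 * 5/2 = 5/4.
  x6: f(x6) * nu(x6) = 3 * 2 = 6.
Summing: mu(A) = 0 + 6 + 1 + 18 + 5/4 + 6 = 129/4.

129/4


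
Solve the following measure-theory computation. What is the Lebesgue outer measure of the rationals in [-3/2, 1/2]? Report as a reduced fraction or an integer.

Q cap [-3/2, 1/2] is countable; list its elements as q_1, q_2, ... . Fix eps > 0 and cover the k-th point by an interval of length eps * 2^(-k). The cover has total length eps * sum_{k>=1} 2^(-k) = eps, so by definition of outer measure m*(Q cap [-3/2, 1/2]) <= eps. Since eps was arbitrary and m* >= 0, the outer measure is 0.

0


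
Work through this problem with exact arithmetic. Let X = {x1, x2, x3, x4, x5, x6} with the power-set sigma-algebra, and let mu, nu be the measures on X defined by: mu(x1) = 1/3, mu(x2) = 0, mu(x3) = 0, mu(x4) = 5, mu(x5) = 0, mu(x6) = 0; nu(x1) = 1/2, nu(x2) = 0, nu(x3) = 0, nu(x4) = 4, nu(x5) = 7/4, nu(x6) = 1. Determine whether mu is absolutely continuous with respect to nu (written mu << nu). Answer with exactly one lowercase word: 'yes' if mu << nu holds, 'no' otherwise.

mu << nu means: every nu-null measurable set is also mu-null; equivalently, for every atom x, if nu({x}) = 0 then mu({x}) = 0.
Checking each atom:
  x1: nu = 1/2 > 0 -> no constraint.
  x2: nu = 0, mu = 0 -> consistent with mu << nu.
  x3: nu = 0, mu = 0 -> consistent with mu << nu.
  x4: nu = 4 > 0 -> no constraint.
  x5: nu = 7/4 > 0 -> no constraint.
  x6: nu = 1 > 0 -> no constraint.
No atom violates the condition. Therefore mu << nu.

yes


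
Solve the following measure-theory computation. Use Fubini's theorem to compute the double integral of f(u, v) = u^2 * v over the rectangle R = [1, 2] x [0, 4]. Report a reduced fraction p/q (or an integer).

f(u, v) is a tensor product of a function of u and a function of v, and both factors are bounded continuous (hence Lebesgue integrable) on the rectangle, so Fubini's theorem applies:
  integral_R f d(m x m) = (integral_a1^b1 u^2 du) * (integral_a2^b2 v dv).
Inner integral in u: integral_{1}^{2} u^2 du = (2^3 - 1^3)/3
  = 7/3.
Inner integral in v: integral_{0}^{4} v dv = (4^2 - 0^2)/2
  = 8.
Product: (7/3) * (8) = 56/3.

56/3


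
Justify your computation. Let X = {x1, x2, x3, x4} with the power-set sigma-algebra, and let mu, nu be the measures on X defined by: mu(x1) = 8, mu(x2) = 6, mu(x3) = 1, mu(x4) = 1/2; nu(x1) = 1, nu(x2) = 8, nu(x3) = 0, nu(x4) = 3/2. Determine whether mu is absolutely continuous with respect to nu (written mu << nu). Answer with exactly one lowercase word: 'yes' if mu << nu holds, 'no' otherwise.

mu << nu means: every nu-null measurable set is also mu-null; equivalently, for every atom x, if nu({x}) = 0 then mu({x}) = 0.
Checking each atom:
  x1: nu = 1 > 0 -> no constraint.
  x2: nu = 8 > 0 -> no constraint.
  x3: nu = 0, mu = 1 > 0 -> violates mu << nu.
  x4: nu = 3/2 > 0 -> no constraint.
The atom(s) x3 violate the condition (nu = 0 but mu > 0). Therefore mu is NOT absolutely continuous w.r.t. nu.

no


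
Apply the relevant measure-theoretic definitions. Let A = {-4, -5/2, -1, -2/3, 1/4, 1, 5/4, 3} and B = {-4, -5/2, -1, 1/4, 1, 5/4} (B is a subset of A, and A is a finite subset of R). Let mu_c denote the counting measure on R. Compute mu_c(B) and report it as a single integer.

Counting measure assigns mu_c(E) = |E| (number of elements) when E is finite.
B has 6 element(s), so mu_c(B) = 6.

6


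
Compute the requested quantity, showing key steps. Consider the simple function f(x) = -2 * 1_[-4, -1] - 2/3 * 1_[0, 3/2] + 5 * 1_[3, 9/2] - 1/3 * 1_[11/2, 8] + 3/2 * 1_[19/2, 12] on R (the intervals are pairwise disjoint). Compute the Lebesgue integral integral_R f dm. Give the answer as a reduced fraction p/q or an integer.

For a simple function f = sum_i c_i * 1_{A_i} with disjoint A_i,
  integral f dm = sum_i c_i * m(A_i).
Lengths of the A_i:
  m(A_1) = -1 - (-4) = 3.
  m(A_2) = 3/2 - 0 = 3/2.
  m(A_3) = 9/2 - 3 = 3/2.
  m(A_4) = 8 - 11/2 = 5/2.
  m(A_5) = 12 - 19/2 = 5/2.
Contributions c_i * m(A_i):
  (-2) * (3) = -6.
  (-2/3) * (3/2) = -1.
  (5) * (3/2) = 15/2.
  (-1/3) * (5/2) = -5/6.
  (3/2) * (5/2) = 15/4.
Total: -6 - 1 + 15/2 - 5/6 + 15/4 = 41/12.

41/12


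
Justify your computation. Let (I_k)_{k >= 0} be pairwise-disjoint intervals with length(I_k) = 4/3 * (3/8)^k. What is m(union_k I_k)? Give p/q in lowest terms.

By countable additivity of the Lebesgue measure on pairwise disjoint measurable sets,
  m(union_{k >= 0} I_k) = sum_{k >= 0} m(I_k) = sum_{k >= 0} a * r^k,
  with a = 4/3 and r = 3/8.
Since 0 < r = 3/8 < 1, the geometric series converges:
  sum_{k >= 0} a * r^k = a / (1 - r).
  = 4/3 / (1 - 3/8)
  = 4/3 / (5/8)
  = 32/15.

32/15


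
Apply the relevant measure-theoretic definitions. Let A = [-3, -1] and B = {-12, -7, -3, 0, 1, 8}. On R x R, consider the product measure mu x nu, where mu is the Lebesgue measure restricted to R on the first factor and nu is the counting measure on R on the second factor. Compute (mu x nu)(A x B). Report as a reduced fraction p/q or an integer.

For a measurable rectangle A x B, the product measure satisfies
  (mu x nu)(A x B) = mu(A) * nu(B).
  mu(A) = 2.
  nu(B) = 6.
  (mu x nu)(A x B) = 2 * 6 = 12.

12


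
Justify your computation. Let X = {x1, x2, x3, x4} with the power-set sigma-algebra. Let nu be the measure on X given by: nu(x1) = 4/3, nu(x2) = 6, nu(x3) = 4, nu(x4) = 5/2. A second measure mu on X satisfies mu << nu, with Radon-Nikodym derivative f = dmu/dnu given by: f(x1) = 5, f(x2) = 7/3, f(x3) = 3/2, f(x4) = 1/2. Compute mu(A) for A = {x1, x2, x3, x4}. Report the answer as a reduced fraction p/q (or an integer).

By the defining property of the Radon-Nikodym derivative, for every measurable set A,
  mu(A) = integral_A f dnu.
Since nu is a discrete measure concentrated on the atoms of X, the integral over A reduces to the sum
  mu(A) = sum_{x in A} f(x) * nu({x}).
Computing each term:
  x1: f(x1) * nu(x1) = 5 * 4/3 = 20/3.
  x2: f(x2) * nu(x2) = 7/3 * 6 = 14.
  x3: f(x3) * nu(x3) = 3/2 * 4 = 6.
  x4: f(x4) * nu(x4) = 1/2 * 5/2 = 5/4.
Summing: mu(A) = 20/3 + 14 + 6 + 5/4 = 335/12.

335/12


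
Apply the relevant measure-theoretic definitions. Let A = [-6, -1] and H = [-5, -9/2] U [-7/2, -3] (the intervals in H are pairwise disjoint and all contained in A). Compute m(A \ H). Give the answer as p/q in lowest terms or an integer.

The ambient interval has length m(A) = -1 - (-6) = 5.
Since the holes are disjoint and sit inside A, by finite additivity
  m(H) = sum_i (b_i - a_i), and m(A \ H) = m(A) - m(H).
Computing the hole measures:
  m(H_1) = -9/2 - (-5) = 1/2.
  m(H_2) = -3 - (-7/2) = 1/2.
Summed: m(H) = 1/2 + 1/2 = 1.
So m(A \ H) = 5 - 1 = 4.

4


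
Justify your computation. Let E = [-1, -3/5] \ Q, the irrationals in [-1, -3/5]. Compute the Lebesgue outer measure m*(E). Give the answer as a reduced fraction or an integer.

The interval I = [-1, -3/5] has m(I) = -3/5 - (-1) = 2/5 (endpoints are measure-zero, so open/closed/half-open agree). Write I = (I cap Q) u (I \ Q). The rationals in I are countable, so m*(I cap Q) = 0 (cover each rational by intervals whose total length is arbitrarily small). By countable subadditivity m*(I) <= m*(I cap Q) + m*(I \ Q), hence m*(I \ Q) >= m(I) = 2/5. The reverse inequality m*(I \ Q) <= m*(I) = 2/5 is trivial since (I \ Q) is a subset of I. Therefore m*(I \ Q) = 2/5.

2/5


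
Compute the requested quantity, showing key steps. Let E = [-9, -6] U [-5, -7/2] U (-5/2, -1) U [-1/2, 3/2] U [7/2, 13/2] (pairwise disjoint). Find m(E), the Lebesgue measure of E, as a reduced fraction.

For pairwise disjoint intervals, m(union_i I_i) = sum_i m(I_i),
and m is invariant under swapping open/closed endpoints (single points have measure 0).
So m(E) = sum_i (b_i - a_i).
  I_1 has length -6 - (-9) = 3.
  I_2 has length -7/2 - (-5) = 3/2.
  I_3 has length -1 - (-5/2) = 3/2.
  I_4 has length 3/2 - (-1/2) = 2.
  I_5 has length 13/2 - 7/2 = 3.
Summing:
  m(E) = 3 + 3/2 + 3/2 + 2 + 3 = 11.

11


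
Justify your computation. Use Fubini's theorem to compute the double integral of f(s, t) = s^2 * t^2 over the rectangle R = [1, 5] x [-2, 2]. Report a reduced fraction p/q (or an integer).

f(s, t) is a tensor product of a function of s and a function of t, and both factors are bounded continuous (hence Lebesgue integrable) on the rectangle, so Fubini's theorem applies:
  integral_R f d(m x m) = (integral_a1^b1 s^2 ds) * (integral_a2^b2 t^2 dt).
Inner integral in s: integral_{1}^{5} s^2 ds = (5^3 - 1^3)/3
  = 124/3.
Inner integral in t: integral_{-2}^{2} t^2 dt = (2^3 - (-2)^3)/3
  = 16/3.
Product: (124/3) * (16/3) = 1984/9.

1984/9


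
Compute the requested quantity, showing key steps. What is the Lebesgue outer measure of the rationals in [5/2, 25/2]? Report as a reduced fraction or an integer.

The set Q cap [5/2, 25/2] is countable (a subset of the countable set Q). Lebesgue outer measure of any countable set is 0: each singleton {q} has m*({q}) = 0, and by countable subadditivity m*(union_k {q_k}) <= sum_k m*({q_k}) = sum_k 0 = 0. The reverse inequality m*(E) >= 0 is automatic. So m*(Q cap [5/2, 25/2]) = 0.

0


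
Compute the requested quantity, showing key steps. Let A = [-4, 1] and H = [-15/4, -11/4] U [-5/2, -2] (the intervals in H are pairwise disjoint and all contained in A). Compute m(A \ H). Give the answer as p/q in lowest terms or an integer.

The ambient interval has length m(A) = 1 - (-4) = 5.
Since the holes are disjoint and sit inside A, by finite additivity
  m(H) = sum_i (b_i - a_i), and m(A \ H) = m(A) - m(H).
Computing the hole measures:
  m(H_1) = -11/4 - (-15/4) = 1.
  m(H_2) = -2 - (-5/2) = 1/2.
Summed: m(H) = 1 + 1/2 = 3/2.
So m(A \ H) = 5 - 3/2 = 7/2.

7/2


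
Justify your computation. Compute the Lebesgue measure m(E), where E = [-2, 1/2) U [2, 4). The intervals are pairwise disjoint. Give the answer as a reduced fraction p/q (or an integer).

For pairwise disjoint intervals, m(union_i I_i) = sum_i m(I_i),
and m is invariant under swapping open/closed endpoints (single points have measure 0).
So m(E) = sum_i (b_i - a_i).
  I_1 has length 1/2 - (-2) = 5/2.
  I_2 has length 4 - 2 = 2.
Summing:
  m(E) = 5/2 + 2 = 9/2.

9/2


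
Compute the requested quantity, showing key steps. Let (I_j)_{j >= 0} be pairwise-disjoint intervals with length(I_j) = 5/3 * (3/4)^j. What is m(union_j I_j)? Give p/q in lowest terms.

By countable additivity of the Lebesgue measure on pairwise disjoint measurable sets,
  m(union_{j >= 0} I_j) = sum_{j >= 0} m(I_j) = sum_{j >= 0} a * r^j,
  with a = 5/3 and r = 3/4.
Since 0 < r = 3/4 < 1, the geometric series converges:
  sum_{j >= 0} a * r^j = a / (1 - r).
  = 5/3 / (1 - 3/4)
  = 5/3 / (1/4)
  = 20/3.

20/3


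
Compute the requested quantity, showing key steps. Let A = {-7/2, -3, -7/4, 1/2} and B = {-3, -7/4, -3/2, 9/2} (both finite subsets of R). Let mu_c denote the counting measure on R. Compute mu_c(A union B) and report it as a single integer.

Counting measure on a finite set equals cardinality. By inclusion-exclusion, |A union B| = |A| + |B| - |A cap B|.
|A| = 4, |B| = 4, |A cap B| = 2.
So mu_c(A union B) = 4 + 4 - 2 = 6.

6


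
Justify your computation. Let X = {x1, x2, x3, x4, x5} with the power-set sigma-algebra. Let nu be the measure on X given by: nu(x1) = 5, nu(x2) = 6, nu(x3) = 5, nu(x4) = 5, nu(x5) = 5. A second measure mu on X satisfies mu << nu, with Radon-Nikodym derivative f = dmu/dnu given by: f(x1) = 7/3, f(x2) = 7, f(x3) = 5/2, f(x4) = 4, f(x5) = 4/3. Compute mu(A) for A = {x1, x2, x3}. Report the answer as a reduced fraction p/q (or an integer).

By the defining property of the Radon-Nikodym derivative, for every measurable set A,
  mu(A) = integral_A f dnu.
Since nu is a discrete measure concentrated on the atoms of X, the integral over A reduces to the sum
  mu(A) = sum_{x in A} f(x) * nu({x}).
Computing each term:
  x1: f(x1) * nu(x1) = 7/3 * 5 = 35/3.
  x2: f(x2) * nu(x2) = 7 * 6 = 42.
  x3: f(x3) * nu(x3) = 5/2 * 5 = 25/2.
Summing: mu(A) = 35/3 + 42 + 25/2 = 397/6.

397/6


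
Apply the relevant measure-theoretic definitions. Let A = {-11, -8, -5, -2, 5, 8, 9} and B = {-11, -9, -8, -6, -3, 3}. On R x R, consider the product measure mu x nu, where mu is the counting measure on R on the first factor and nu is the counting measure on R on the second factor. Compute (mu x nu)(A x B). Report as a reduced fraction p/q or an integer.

For a measurable rectangle A x B, the product measure satisfies
  (mu x nu)(A x B) = mu(A) * nu(B).
  mu(A) = 7.
  nu(B) = 6.
  (mu x nu)(A x B) = 7 * 6 = 42.

42


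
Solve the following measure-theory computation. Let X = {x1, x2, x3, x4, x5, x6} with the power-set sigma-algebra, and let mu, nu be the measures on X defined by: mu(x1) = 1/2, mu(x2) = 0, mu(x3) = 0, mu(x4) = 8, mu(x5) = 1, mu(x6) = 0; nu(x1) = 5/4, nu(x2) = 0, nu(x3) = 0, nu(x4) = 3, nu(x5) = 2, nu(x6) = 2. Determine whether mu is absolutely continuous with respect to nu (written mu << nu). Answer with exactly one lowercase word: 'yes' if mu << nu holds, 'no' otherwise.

mu << nu means: every nu-null measurable set is also mu-null; equivalently, for every atom x, if nu({x}) = 0 then mu({x}) = 0.
Checking each atom:
  x1: nu = 5/4 > 0 -> no constraint.
  x2: nu = 0, mu = 0 -> consistent with mu << nu.
  x3: nu = 0, mu = 0 -> consistent with mu << nu.
  x4: nu = 3 > 0 -> no constraint.
  x5: nu = 2 > 0 -> no constraint.
  x6: nu = 2 > 0 -> no constraint.
No atom violates the condition. Therefore mu << nu.

yes


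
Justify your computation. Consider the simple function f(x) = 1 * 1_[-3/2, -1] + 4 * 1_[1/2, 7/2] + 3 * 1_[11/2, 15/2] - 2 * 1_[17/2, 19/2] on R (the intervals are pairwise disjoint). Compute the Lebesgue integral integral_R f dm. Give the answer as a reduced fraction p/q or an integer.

For a simple function f = sum_i c_i * 1_{A_i} with disjoint A_i,
  integral f dm = sum_i c_i * m(A_i).
Lengths of the A_i:
  m(A_1) = -1 - (-3/2) = 1/2.
  m(A_2) = 7/2 - 1/2 = 3.
  m(A_3) = 15/2 - 11/2 = 2.
  m(A_4) = 19/2 - 17/2 = 1.
Contributions c_i * m(A_i):
  (1) * (1/2) = 1/2.
  (4) * (3) = 12.
  (3) * (2) = 6.
  (-2) * (1) = -2.
Total: 1/2 + 12 + 6 - 2 = 33/2.

33/2


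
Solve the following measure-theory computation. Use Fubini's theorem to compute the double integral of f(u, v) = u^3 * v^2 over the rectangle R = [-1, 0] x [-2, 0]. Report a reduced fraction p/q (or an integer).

f(u, v) is a tensor product of a function of u and a function of v, and both factors are bounded continuous (hence Lebesgue integrable) on the rectangle, so Fubini's theorem applies:
  integral_R f d(m x m) = (integral_a1^b1 u^3 du) * (integral_a2^b2 v^2 dv).
Inner integral in u: integral_{-1}^{0} u^3 du = (0^4 - (-1)^4)/4
  = -1/4.
Inner integral in v: integral_{-2}^{0} v^2 dv = (0^3 - (-2)^3)/3
  = 8/3.
Product: (-1/4) * (8/3) = -2/3.

-2/3


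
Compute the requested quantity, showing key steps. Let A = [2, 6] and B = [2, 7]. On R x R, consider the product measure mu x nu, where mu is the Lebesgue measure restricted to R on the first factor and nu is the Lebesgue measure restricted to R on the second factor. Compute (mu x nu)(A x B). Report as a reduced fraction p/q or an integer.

For a measurable rectangle A x B, the product measure satisfies
  (mu x nu)(A x B) = mu(A) * nu(B).
  mu(A) = 4.
  nu(B) = 5.
  (mu x nu)(A x B) = 4 * 5 = 20.

20


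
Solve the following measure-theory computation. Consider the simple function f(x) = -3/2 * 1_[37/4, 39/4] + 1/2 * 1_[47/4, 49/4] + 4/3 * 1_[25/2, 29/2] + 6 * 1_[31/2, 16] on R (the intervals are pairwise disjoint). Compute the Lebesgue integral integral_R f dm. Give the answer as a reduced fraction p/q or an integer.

For a simple function f = sum_i c_i * 1_{A_i} with disjoint A_i,
  integral f dm = sum_i c_i * m(A_i).
Lengths of the A_i:
  m(A_1) = 39/4 - 37/4 = 1/2.
  m(A_2) = 49/4 - 47/4 = 1/2.
  m(A_3) = 29/2 - 25/2 = 2.
  m(A_4) = 16 - 31/2 = 1/2.
Contributions c_i * m(A_i):
  (-3/2) * (1/2) = -3/4.
  (1/2) * (1/2) = 1/4.
  (4/3) * (2) = 8/3.
  (6) * (1/2) = 3.
Total: -3/4 + 1/4 + 8/3 + 3 = 31/6.

31/6


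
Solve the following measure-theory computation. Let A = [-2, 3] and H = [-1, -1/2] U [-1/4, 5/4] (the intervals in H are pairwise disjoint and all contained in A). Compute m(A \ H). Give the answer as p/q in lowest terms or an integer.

The ambient interval has length m(A) = 3 - (-2) = 5.
Since the holes are disjoint and sit inside A, by finite additivity
  m(H) = sum_i (b_i - a_i), and m(A \ H) = m(A) - m(H).
Computing the hole measures:
  m(H_1) = -1/2 - (-1) = 1/2.
  m(H_2) = 5/4 - (-1/4) = 3/2.
Summed: m(H) = 1/2 + 3/2 = 2.
So m(A \ H) = 5 - 2 = 3.

3


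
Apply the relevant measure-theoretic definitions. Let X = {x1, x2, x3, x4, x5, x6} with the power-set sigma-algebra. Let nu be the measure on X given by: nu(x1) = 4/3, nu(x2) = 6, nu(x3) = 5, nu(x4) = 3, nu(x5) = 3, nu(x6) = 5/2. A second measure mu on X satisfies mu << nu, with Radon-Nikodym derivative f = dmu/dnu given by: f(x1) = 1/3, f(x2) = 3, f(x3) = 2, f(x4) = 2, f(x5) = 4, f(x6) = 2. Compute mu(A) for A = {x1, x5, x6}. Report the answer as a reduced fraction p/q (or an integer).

By the defining property of the Radon-Nikodym derivative, for every measurable set A,
  mu(A) = integral_A f dnu.
Since nu is a discrete measure concentrated on the atoms of X, the integral over A reduces to the sum
  mu(A) = sum_{x in A} f(x) * nu({x}).
Computing each term:
  x1: f(x1) * nu(x1) = 1/3 * 4/3 = 4/9.
  x5: f(x5) * nu(x5) = 4 * 3 = 12.
  x6: f(x6) * nu(x6) = 2 * 5/2 = 5.
Summing: mu(A) = 4/9 + 12 + 5 = 157/9.

157/9


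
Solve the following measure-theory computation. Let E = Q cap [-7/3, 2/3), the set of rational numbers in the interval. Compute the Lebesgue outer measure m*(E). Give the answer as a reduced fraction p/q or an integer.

Q cap [-7/3, 2/3) is countable; list its elements as q_1, q_2, ... . Fix eps > 0 and cover the k-th point by an interval of length eps * 2^(-k). The cover has total length eps * sum_{k>=1} 2^(-k) = eps, so by definition of outer measure m*(Q cap [-7/3, 2/3)) <= eps. Since eps was arbitrary and m* >= 0, the outer measure is 0.

0


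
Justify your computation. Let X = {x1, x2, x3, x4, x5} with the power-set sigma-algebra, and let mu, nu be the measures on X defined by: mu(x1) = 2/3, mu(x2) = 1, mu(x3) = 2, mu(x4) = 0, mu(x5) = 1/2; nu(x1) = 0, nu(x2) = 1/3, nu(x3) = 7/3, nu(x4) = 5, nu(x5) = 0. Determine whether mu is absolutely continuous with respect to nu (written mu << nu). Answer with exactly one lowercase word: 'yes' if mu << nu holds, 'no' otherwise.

mu << nu means: every nu-null measurable set is also mu-null; equivalently, for every atom x, if nu({x}) = 0 then mu({x}) = 0.
Checking each atom:
  x1: nu = 0, mu = 2/3 > 0 -> violates mu << nu.
  x2: nu = 1/3 > 0 -> no constraint.
  x3: nu = 7/3 > 0 -> no constraint.
  x4: nu = 5 > 0 -> no constraint.
  x5: nu = 0, mu = 1/2 > 0 -> violates mu << nu.
The atom(s) x1, x5 violate the condition (nu = 0 but mu > 0). Therefore mu is NOT absolutely continuous w.r.t. nu.

no


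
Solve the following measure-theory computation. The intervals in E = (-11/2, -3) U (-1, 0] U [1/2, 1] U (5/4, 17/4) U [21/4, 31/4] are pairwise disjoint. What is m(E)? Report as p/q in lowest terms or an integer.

For pairwise disjoint intervals, m(union_i I_i) = sum_i m(I_i),
and m is invariant under swapping open/closed endpoints (single points have measure 0).
So m(E) = sum_i (b_i - a_i).
  I_1 has length -3 - (-11/2) = 5/2.
  I_2 has length 0 - (-1) = 1.
  I_3 has length 1 - 1/2 = 1/2.
  I_4 has length 17/4 - 5/4 = 3.
  I_5 has length 31/4 - 21/4 = 5/2.
Summing:
  m(E) = 5/2 + 1 + 1/2 + 3 + 5/2 = 19/2.

19/2


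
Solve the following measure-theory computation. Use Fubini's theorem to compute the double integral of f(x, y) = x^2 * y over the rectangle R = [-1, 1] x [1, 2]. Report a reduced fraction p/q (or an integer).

f(x, y) is a tensor product of a function of x and a function of y, and both factors are bounded continuous (hence Lebesgue integrable) on the rectangle, so Fubini's theorem applies:
  integral_R f d(m x m) = (integral_a1^b1 x^2 dx) * (integral_a2^b2 y dy).
Inner integral in x: integral_{-1}^{1} x^2 dx = (1^3 - (-1)^3)/3
  = 2/3.
Inner integral in y: integral_{1}^{2} y dy = (2^2 - 1^2)/2
  = 3/2.
Product: (2/3) * (3/2) = 1.

1


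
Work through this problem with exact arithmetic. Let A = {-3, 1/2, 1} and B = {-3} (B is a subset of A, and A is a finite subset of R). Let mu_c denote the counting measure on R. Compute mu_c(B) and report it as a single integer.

Counting measure assigns mu_c(E) = |E| (number of elements) when E is finite.
B has 1 element(s), so mu_c(B) = 1.

1


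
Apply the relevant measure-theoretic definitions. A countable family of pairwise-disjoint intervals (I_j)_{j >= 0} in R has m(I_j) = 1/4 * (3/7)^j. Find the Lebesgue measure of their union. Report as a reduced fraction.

By countable additivity of the Lebesgue measure on pairwise disjoint measurable sets,
  m(union_{j >= 0} I_j) = sum_{j >= 0} m(I_j) = sum_{j >= 0} a * r^j,
  with a = 1/4 and r = 3/7.
Since 0 < r = 3/7 < 1, the geometric series converges:
  sum_{j >= 0} a * r^j = a / (1 - r).
  = 1/4 / (1 - 3/7)
  = 1/4 / (4/7)
  = 7/16.

7/16


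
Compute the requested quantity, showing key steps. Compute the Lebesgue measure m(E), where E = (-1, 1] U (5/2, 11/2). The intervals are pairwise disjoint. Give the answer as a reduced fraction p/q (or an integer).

For pairwise disjoint intervals, m(union_i I_i) = sum_i m(I_i),
and m is invariant under swapping open/closed endpoints (single points have measure 0).
So m(E) = sum_i (b_i - a_i).
  I_1 has length 1 - (-1) = 2.
  I_2 has length 11/2 - 5/2 = 3.
Summing:
  m(E) = 2 + 3 = 5.

5


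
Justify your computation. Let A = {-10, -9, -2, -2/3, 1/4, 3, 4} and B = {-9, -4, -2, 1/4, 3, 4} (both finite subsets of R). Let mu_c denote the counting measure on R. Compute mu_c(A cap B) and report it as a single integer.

Counting measure on a finite set equals cardinality. mu_c(A cap B) = |A cap B| (elements appearing in both).
Enumerating the elements of A that also lie in B gives 5 element(s).
So mu_c(A cap B) = 5.

5
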